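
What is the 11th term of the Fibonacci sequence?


Sequence: 1, 1, 2, 3, 5, 8, 13, 21, 34, 55, 89
F(11) = 89


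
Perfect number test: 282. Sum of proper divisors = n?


Proper divisors of 282: 1, 2, 3, 6, 47, 94, 141
Sum = 1 + 2 + 3 + 6 + 47 + 94 + 141 = 294

No, 282 is not perfect (294 ≠ 282)


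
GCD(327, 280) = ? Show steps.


327 = 1 * 280 + 47
280 = 5 * 47 + 45
47 = 1 * 45 + 2
45 = 22 * 2 + 1
2 = 2 * 1 + 0
GCD = 1


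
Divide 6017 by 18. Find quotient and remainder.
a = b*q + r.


6017 = 18 * 334 + 5
Check: 6012 + 5 = 6017

q = 334, r = 5


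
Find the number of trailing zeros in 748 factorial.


floor(748/5) = 149
floor(748/25) = 29
floor(748/125) = 5
floor(748/625) = 1
Total = 184

184 trailing zeros


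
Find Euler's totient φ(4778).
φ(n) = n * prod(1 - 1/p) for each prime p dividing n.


4778 = 2 × 2389
Prime factors: 2, 2389
φ(4778) = 4778 × (1-1/2) × (1-1/2389)
= 4778 × 1/2 × 2388/2389 = 2388

φ(4778) = 2388


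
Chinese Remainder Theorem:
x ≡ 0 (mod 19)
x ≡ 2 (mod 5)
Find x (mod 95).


M = 19*5 = 95
M1 = M/19 = 5, M2 = M/5 = 19
M1^(-1) mod 19 = 4, M2^(-1) mod 5 = 4
x = 0*5*4 + 2*19*4 = 152
152 mod 95 = 57
Check: 57 mod 19 = 0 ✓, 57 mod 5 = 2 ✓

x ≡ 57 (mod 95)


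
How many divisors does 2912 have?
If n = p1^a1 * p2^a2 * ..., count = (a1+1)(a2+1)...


2912 = 2^5 × 7^1 × 13^1
d(2912) = (5+1) × (1+1) × (1+1) = 24

24 divisors


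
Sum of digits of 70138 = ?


7 + 0 + 1 + 3 + 8 = 19


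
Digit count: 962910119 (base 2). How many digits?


962910119 in base 2 = 111001011001001101011110100111
Number of digits = 30

30 digits (base 2)


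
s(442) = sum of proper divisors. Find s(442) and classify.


Proper divisors: 1, 2, 13, 17, 26, 34, 221
Sum = 1 + 2 + 13 + 17 + 26 + 34 + 221 = 314
314 < 442 → deficient

s(442) = 314 (deficient)


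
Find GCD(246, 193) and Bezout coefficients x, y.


Tabular extended Euclidean (each row: r = 246*s + 193*t):
r=246, s=1, t=0
r=193, s=0, t=1
q=1: r=53, s=1, t=-1   [246*(1) + 193*(-1) = 53]
q=3: r=34, s=-3, t=4   [246*(-3) + 193*(4) = 34]
q=1: r=19, s=4, t=-5   [246*(4) + 193*(-5) = 19]
q=1: r=15, s=-7, t=9   [246*(-7) + 193*(9) = 15]
q=1: r=4, s=11, t=-14   [246*(11) + 193*(-14) = 4]
q=3: r=3, s=-40, t=51   [246*(-40) + 193*(51) = 3]
q=1: r=1, s=51, t=-65   [246*(51) + 193*(-65) = 1]
q=3: r=0, s=-193, t=246   [246*(-193) + 193*(246) = 0]
GCD = 1; from the row with r=1: x=51, y=-65
Check: 246*(51) + 193*(-65) = 12546 - 12545 = 1

GCD = 1, x = 51, y = -65


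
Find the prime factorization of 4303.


4303 / 13 = 331
331 / 331 = 1
4303 = 13 × 331


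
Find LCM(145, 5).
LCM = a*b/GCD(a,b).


GCD(145, 5) = 5
LCM = 145*5/5 = 725/5 = 145

LCM = 145


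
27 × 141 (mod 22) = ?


27 × 141 = 3807
3807 mod 22 = 1


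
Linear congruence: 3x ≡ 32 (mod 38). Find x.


GCD(3, 38) = 1, unique solution
a^(-1) mod 38 = 13
x = 13 * 32 mod 38 = 36

x ≡ 36 (mod 38)


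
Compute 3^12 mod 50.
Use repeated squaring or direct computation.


3^1 mod 50 = 3
3^2 mod 50 = 9
3^3 mod 50 = 27
3^4 mod 50 = 31
3^5 mod 50 = 43
3^6 mod 50 = 29
3^7 mod 50 = 37
3^8 mod 50 = 11
3^9 mod 50 = 33
3^10 mod 50 = 49
3^11 mod 50 = 47
3^12 mod 50 = 41


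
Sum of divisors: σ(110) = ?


Divisors of 110: 1, 2, 5, 10, 11, 22, 55, 110
Sum = 1 + 2 + 5 + 10 + 11 + 22 + 55 + 110 = 216

σ(110) = 216


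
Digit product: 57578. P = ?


5 × 7 × 5 × 7 × 8 = 9800


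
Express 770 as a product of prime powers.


770 / 2 = 385
385 / 5 = 77
77 / 7 = 11
11 / 11 = 1
770 = 2 × 5 × 7 × 11


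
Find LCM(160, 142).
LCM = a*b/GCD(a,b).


GCD(160, 142) = 2
LCM = 160*142/2 = 22720/2 = 11360

LCM = 11360


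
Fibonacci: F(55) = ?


Sequence: 1, 1, 2, 3, 5, 8, 13, 21, 34, 55, 89, 144, 233, 377, 610, 987, 1597, 2584, 4181, 6765, 10946, 17711, 28657, 46368, 75025, 121393, 196418, 317811, 514229, 832040, 1346269, 2178309, 3524578, 5702887, 9227465, 14930352, 24157817, 39088169, 63245986, 102334155, 165580141, 267914296, 433494437, 701408733, 1134903170, 1836311903, 2971215073, 4807526976, 7778742049, 12586269025, 20365011074, 32951280099, 53316291173, 86267571272, 139583862445
F(55) = 139583862445


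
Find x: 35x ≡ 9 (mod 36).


GCD(35, 36) = 1, unique solution
a^(-1) mod 36 = 35
x = 35 * 9 mod 36 = 27

x ≡ 27 (mod 36)


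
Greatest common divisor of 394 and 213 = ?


394 = 1 * 213 + 181
213 = 1 * 181 + 32
181 = 5 * 32 + 21
32 = 1 * 21 + 11
21 = 1 * 11 + 10
11 = 1 * 10 + 1
10 = 10 * 1 + 0
GCD = 1


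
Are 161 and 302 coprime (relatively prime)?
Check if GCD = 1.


Euclidean algorithm:
302 = 1 * 161 + 141
161 = 1 * 141 + 20
141 = 7 * 20 + 1
20 = 20 * 1 + 0
GCD(161, 302) = 1

Yes, coprime (GCD = 1)


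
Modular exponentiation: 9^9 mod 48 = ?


9^1 mod 48 = 9
9^2 mod 48 = 33
9^3 mod 48 = 9
9^4 mod 48 = 33
9^5 mod 48 = 9
9^6 mod 48 = 33
9^7 mod 48 = 9
9^8 mod 48 = 33
9^9 mod 48 = 9


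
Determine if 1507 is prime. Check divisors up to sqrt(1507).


1507 / 11 = 137 (exact division)
1507 is NOT prime.

No, 1507 is not prime


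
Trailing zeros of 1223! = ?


floor(1223/5) = 244
floor(1223/25) = 48
floor(1223/125) = 9
floor(1223/625) = 1
Total = 302

302 trailing zeros


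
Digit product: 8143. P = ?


8 × 1 × 4 × 3 = 96


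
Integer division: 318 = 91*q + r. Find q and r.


318 = 91 * 3 + 45
Check: 273 + 45 = 318

q = 3, r = 45


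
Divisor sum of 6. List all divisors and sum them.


Divisors of 6: 1, 2, 3, 6
Sum = 1 + 2 + 3 + 6 = 12

σ(6) = 12


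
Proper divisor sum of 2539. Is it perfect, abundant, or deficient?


Proper divisors: 1
Sum = 1 = 1
1 < 2539 → deficient

s(2539) = 1 (deficient)


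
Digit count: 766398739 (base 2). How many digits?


766398739 in base 2 = 101101101011100101000100010011
Number of digits = 30

30 digits (base 2)


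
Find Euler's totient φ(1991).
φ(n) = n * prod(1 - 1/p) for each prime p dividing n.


1991 = 11 × 181
Prime factors: 11, 181
φ(1991) = 1991 × (1-1/11) × (1-1/181)
= 1991 × 10/11 × 180/181 = 1800

φ(1991) = 1800


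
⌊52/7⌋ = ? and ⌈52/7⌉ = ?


52/7 = 7.4286
floor = 7
ceil = 8

floor = 7, ceil = 8


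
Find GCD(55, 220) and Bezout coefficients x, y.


Tabular extended Euclidean (each row: r = 55*s + 220*t):
r=55, s=1, t=0
r=220, s=0, t=1
q=0: r=55, s=1, t=0   [55*(1) + 220*(0) = 55]
q=4: r=0, s=-4, t=1   [55*(-4) + 220*(1) = 0]
GCD = 55; from the row with r=55: x=1, y=0
Check: 55*(1) + 220*(0) = 55 + 0 = 55

GCD = 55, x = 1, y = 0


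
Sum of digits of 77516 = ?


7 + 7 + 5 + 1 + 6 = 26


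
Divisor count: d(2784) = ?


2784 = 2^5 × 3^1 × 29^1
d(2784) = (5+1) × (1+1) × (1+1) = 24

24 divisors


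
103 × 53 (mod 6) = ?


103 × 53 = 5459
5459 mod 6 = 5


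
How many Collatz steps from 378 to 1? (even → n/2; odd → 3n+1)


378 → 189 → 568 → 284 → 142 → 71 → 214 → 107 → 322 → 161 → 484 → 242 → 121 → 364 → 182 → 91 → 274 → 137 → 412 → 206 → 103 → 310 → 155 → 466 → 233 → 700 → 350 → 175 → 526 → 263 → 790 → 395 → 1186 → 593 → 1780 → 890 → 445 → 1336 → 668 → 334 → 167 → 502 → 251 → 754 → 377 → 1132 → 566 → 283 → 850 → 425 → 1276 → 638 → 319 → 958 → 479 → 1438 → 719 → 2158 → 1079 → 3238 → 1619 → 4858 → 2429 → 7288 → 3644 → 1822 → 911 → 2734 → 1367 → 4102 → 2051 → 6154 → 3077 → 9232 → 4616 → 2308 → 1154 → 577 → 1732 → 866 → 433 → 1300 → 650 → 325 → 976 → 488 → 244 → 122 → 61 → 184 → 92 → 46 → 23 → 70 → 35 → 106 → 53 → 160 → 80 → 40 → 20 → 10 → 5 → 16 → 8 → 4 → 2 → 1
Total steps = 107

107 steps


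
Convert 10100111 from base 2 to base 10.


10100111 (base 2) = 167 (decimal)
167 (decimal) = 167 (base 10)


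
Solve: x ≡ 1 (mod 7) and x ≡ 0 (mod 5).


M = 7*5 = 35
M1 = M/7 = 5, M2 = M/5 = 7
M1^(-1) mod 7 = 3, M2^(-1) mod 5 = 3
x = 1*5*3 + 0*7*3 = 15
15 mod 35 = 15
Check: 15 mod 7 = 1 ✓, 15 mod 5 = 0 ✓

x ≡ 15 (mod 35)


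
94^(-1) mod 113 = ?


Use the extended Euclidean algorithm on (113, 94); each row r = 113*s + 94*t:
r=113, s=1, t=0
r=94, s=0, t=1
q=1: r=19, s=1, t=-1   [113*(1) + 94*(-1) = 19]
q=4: r=18, s=-4, t=5   [113*(-4) + 94*(5) = 18]
q=1: r=1, s=5, t=-6   [113*(5) + 94*(-6) = 1]
q=18: r=0, s=-94, t=113   [113*(-94) + 94*(113) = 0]
GCD = 1 with t = -6, so 94*(-6) ≡ 1 (mod 113)
Inverse = -6 mod 113 = 107
Check: 94 * 107 = 10058 ≡ 1 (mod 113)

94^(-1) ≡ 107 (mod 113)


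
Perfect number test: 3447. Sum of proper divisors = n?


Proper divisors of 3447: 1, 3, 9, 383, 1149
Sum = 1 + 3 + 9 + 383 + 1149 = 1545

No, 3447 is not perfect (1545 ≠ 3447)


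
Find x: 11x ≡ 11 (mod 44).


GCD(11, 44) = 11 divides 11
Divide: 1x ≡ 1 (mod 4)
x ≡ 1 (mod 4)


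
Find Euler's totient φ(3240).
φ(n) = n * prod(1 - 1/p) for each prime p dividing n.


3240 = 2^3 × 3^4 × 5
Prime factors: 2, 3, 5
φ(3240) = 3240 × (1-1/2) × (1-1/3) × (1-1/5)
= 3240 × 1/2 × 2/3 × 4/5 = 864

φ(3240) = 864


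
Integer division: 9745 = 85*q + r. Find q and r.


9745 = 85 * 114 + 55
Check: 9690 + 55 = 9745

q = 114, r = 55


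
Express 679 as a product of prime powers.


679 / 7 = 97
97 / 97 = 1
679 = 7 × 97


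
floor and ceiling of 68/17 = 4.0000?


68/17 = 4.0000
floor = 4
ceil = 4

floor = 4, ceil = 4


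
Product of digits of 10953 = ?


1 × 0 × 9 × 5 × 3 = 0


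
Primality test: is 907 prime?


Check divisors up to sqrt(907) = 30.1164
No divisors found.
907 is prime.

Yes, 907 is prime


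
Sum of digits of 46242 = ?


4 + 6 + 2 + 4 + 2 = 18


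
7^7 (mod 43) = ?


7^1 mod 43 = 7
7^2 mod 43 = 6
7^3 mod 43 = 42
7^4 mod 43 = 36
7^5 mod 43 = 37
7^6 mod 43 = 1
7^7 mod 43 = 7


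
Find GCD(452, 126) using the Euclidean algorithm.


452 = 3 * 126 + 74
126 = 1 * 74 + 52
74 = 1 * 52 + 22
52 = 2 * 22 + 8
22 = 2 * 8 + 6
8 = 1 * 6 + 2
6 = 3 * 2 + 0
GCD = 2


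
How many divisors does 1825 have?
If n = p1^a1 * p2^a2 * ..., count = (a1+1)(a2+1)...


1825 = 5^2 × 73^1
d(1825) = (2+1) × (1+1) = 6

6 divisors


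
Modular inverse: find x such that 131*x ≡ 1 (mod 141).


Use the extended Euclidean algorithm on (141, 131); each row r = 141*s + 131*t:
r=141, s=1, t=0
r=131, s=0, t=1
q=1: r=10, s=1, t=-1   [141*(1) + 131*(-1) = 10]
q=13: r=1, s=-13, t=14   [141*(-13) + 131*(14) = 1]
q=10: r=0, s=131, t=-141   [141*(131) + 131*(-141) = 0]
GCD = 1 with t = 14, so 131*(14) ≡ 1 (mod 141)
Inverse = 14 mod 141 = 14
Check: 131 * 14 = 1834 ≡ 1 (mod 141)

131^(-1) ≡ 14 (mod 141)


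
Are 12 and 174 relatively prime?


Euclidean algorithm:
174 = 14 * 12 + 6
12 = 2 * 6 + 0
GCD(12, 174) = 6

No, not coprime (GCD = 6)


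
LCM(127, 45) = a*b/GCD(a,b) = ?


GCD(127, 45) = 1
LCM = 127*45/1 = 5715/1 = 5715

LCM = 5715


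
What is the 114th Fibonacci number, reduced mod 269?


F(k) mod 269 for k=1..114:
1, 1, 2, 3, 5, 8, 13, 21, 34, 55, 89, 144, 233, 108, 72, 180, 252, 163, 146, 40, 186, 226, 143, 100, 243, 74, 48, 122, 170, 23, 193, 216, 140, 87, 227, 45, 3, 48, 51, 99, 150, 249, 130, 110, 240, 81, 52, 133, 185, 49, 234, 14, 248, 262, 241, 234, 206, 171, 108, 10, 118, 128, 246, 105, 82, 187, 0, 187, 187, 105, 23, 128, 151, 10, 161, 171, 63, 234, 28, 262, 21, 14, 35, 49, 84, 133, 217, 81, 29, 110, 139, 249, 119, 99, 218, 48, 266, 45, 42, 87, 129, 216, 76, 23, 99, 122, 221, 74, 26, 100, 126, 226, 83, 40
F(114) mod 269 = 40


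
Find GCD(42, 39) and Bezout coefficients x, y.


Tabular extended Euclidean (each row: r = 42*s + 39*t):
r=42, s=1, t=0
r=39, s=0, t=1
q=1: r=3, s=1, t=-1   [42*(1) + 39*(-1) = 3]
q=13: r=0, s=-13, t=14   [42*(-13) + 39*(14) = 0]
GCD = 3; from the row with r=3: x=1, y=-1
Check: 42*(1) + 39*(-1) = 42 - 39 = 3

GCD = 3, x = 1, y = -1


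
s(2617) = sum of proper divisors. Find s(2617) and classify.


Proper divisors: 1
Sum = 1 = 1
1 < 2617 → deficient

s(2617) = 1 (deficient)


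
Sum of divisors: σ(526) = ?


Divisors of 526: 1, 2, 263, 526
Sum = 1 + 2 + 263 + 526 = 792

σ(526) = 792


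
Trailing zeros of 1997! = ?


floor(1997/5) = 399
floor(1997/25) = 79
floor(1997/125) = 15
floor(1997/625) = 3
Total = 496

496 trailing zeros


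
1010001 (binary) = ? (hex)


1010001 (base 2) = 81 (decimal)
81 (decimal) = 51 (base 16)


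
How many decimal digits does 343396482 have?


343396482 has 9 digits in base 10
floor(log10(343396482)) + 1 = floor(8.5358) + 1 = 9

9 digits (base 10)


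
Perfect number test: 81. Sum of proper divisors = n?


Proper divisors of 81: 1, 3, 9, 27
Sum = 1 + 3 + 9 + 27 = 40

No, 81 is not perfect (40 ≠ 81)


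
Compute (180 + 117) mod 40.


180 + 117 = 297
297 mod 40 = 17


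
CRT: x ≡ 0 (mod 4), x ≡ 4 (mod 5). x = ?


M = 4*5 = 20
M1 = M/4 = 5, M2 = M/5 = 4
M1^(-1) mod 4 = 1, M2^(-1) mod 5 = 4
x = 0*5*1 + 4*4*4 = 64
64 mod 20 = 4
Check: 4 mod 4 = 0 ✓, 4 mod 5 = 4 ✓

x ≡ 4 (mod 20)


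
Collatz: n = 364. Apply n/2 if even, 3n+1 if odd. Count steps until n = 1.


364 → 182 → 91 → 274 → 137 → 412 → 206 → 103 → 310 → 155 → 466 → 233 → 700 → 350 → 175 → 526 → 263 → 790 → 395 → 1186 → 593 → 1780 → 890 → 445 → 1336 → 668 → 334 → 167 → 502 → 251 → 754 → 377 → 1132 → 566 → 283 → 850 → 425 → 1276 → 638 → 319 → 958 → 479 → 1438 → 719 → 2158 → 1079 → 3238 → 1619 → 4858 → 2429 → 7288 → 3644 → 1822 → 911 → 2734 → 1367 → 4102 → 2051 → 6154 → 3077 → 9232 → 4616 → 2308 → 1154 → 577 → 1732 → 866 → 433 → 1300 → 650 → 325 → 976 → 488 → 244 → 122 → 61 → 184 → 92 → 46 → 23 → 70 → 35 → 106 → 53 → 160 → 80 → 40 → 20 → 10 → 5 → 16 → 8 → 4 → 2 → 1
Total steps = 94

94 steps


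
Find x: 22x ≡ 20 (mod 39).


GCD(22, 39) = 1, unique solution
a^(-1) mod 39 = 16
x = 16 * 20 mod 39 = 8

x ≡ 8 (mod 39)


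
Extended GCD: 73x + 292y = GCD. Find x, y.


Tabular extended Euclidean (each row: r = 73*s + 292*t):
r=73, s=1, t=0
r=292, s=0, t=1
q=0: r=73, s=1, t=0   [73*(1) + 292*(0) = 73]
q=4: r=0, s=-4, t=1   [73*(-4) + 292*(1) = 0]
GCD = 73; from the row with r=73: x=1, y=0
Check: 73*(1) + 292*(0) = 73 + 0 = 73

GCD = 73, x = 1, y = 0


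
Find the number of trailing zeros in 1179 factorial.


floor(1179/5) = 235
floor(1179/25) = 47
floor(1179/125) = 9
floor(1179/625) = 1
Total = 292

292 trailing zeros


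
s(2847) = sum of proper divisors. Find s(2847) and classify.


Proper divisors: 1, 3, 13, 39, 73, 219, 949
Sum = 1 + 3 + 13 + 39 + 73 + 219 + 949 = 1297
1297 < 2847 → deficient

s(2847) = 1297 (deficient)


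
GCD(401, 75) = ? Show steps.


401 = 5 * 75 + 26
75 = 2 * 26 + 23
26 = 1 * 23 + 3
23 = 7 * 3 + 2
3 = 1 * 2 + 1
2 = 2 * 1 + 0
GCD = 1


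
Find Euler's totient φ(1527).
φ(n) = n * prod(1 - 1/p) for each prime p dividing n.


1527 = 3 × 509
Prime factors: 3, 509
φ(1527) = 1527 × (1-1/3) × (1-1/509)
= 1527 × 2/3 × 508/509 = 1016

φ(1527) = 1016


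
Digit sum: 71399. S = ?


7 + 1 + 3 + 9 + 9 = 29


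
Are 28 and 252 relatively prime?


Euclidean algorithm:
252 = 9 * 28 + 0
GCD(28, 252) = 28

No, not coprime (GCD = 28)


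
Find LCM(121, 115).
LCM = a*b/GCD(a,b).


GCD(121, 115) = 1
LCM = 121*115/1 = 13915/1 = 13915

LCM = 13915


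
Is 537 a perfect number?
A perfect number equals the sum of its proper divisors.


Proper divisors of 537: 1, 3, 179
Sum = 1 + 3 + 179 = 183

No, 537 is not perfect (183 ≠ 537)


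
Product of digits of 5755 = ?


5 × 7 × 5 × 5 = 875


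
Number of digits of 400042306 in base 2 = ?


400042306 in base 2 = 10111110110000010100101000010
Number of digits = 29

29 digits (base 2)


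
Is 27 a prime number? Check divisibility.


27 / 3 = 9 (exact division)
27 is NOT prime.

No, 27 is not prime


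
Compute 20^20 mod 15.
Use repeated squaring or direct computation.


20^1 mod 15 = 5
20^2 mod 15 = 10
20^3 mod 15 = 5
20^4 mod 15 = 10
20^5 mod 15 = 5
20^6 mod 15 = 10
20^7 mod 15 = 5
20^8 mod 15 = 10
20^9 mod 15 = 5
20^10 mod 15 = 10
20^11 mod 15 = 5
20^12 mod 15 = 10
20^13 mod 15 = 5
20^14 mod 15 = 10
20^15 mod 15 = 5
20^16 mod 15 = 10
20^17 mod 15 = 5
20^18 mod 15 = 10
20^19 mod 15 = 5
20^20 mod 15 = 10


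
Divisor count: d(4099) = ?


4099 = 4099^1
d(4099) = (1+1) = 2

2 divisors


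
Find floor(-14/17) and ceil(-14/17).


-14/17 = -0.8235
floor = -1
ceil = 0

floor = -1, ceil = 0


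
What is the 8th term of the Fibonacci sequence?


Sequence: 1, 1, 2, 3, 5, 8, 13, 21
F(8) = 21


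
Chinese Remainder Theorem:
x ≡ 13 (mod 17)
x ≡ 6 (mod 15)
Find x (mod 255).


M = 17*15 = 255
M1 = M/17 = 15, M2 = M/15 = 17
M1^(-1) mod 17 = 8, M2^(-1) mod 15 = 8
x = 13*15*8 + 6*17*8 = 2376
2376 mod 255 = 81
Check: 81 mod 17 = 13 ✓, 81 mod 15 = 6 ✓

x ≡ 81 (mod 255)


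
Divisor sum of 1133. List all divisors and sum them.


Divisors of 1133: 1, 11, 103, 1133
Sum = 1 + 11 + 103 + 1133 = 1248

σ(1133) = 1248


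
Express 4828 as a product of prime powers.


4828 / 2 = 2414
2414 / 2 = 1207
1207 / 17 = 71
71 / 71 = 1
4828 = 2^2 × 17 × 71


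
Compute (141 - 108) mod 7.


141 - 108 = 33
33 mod 7 = 5


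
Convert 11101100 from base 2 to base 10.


11101100 (base 2) = 236 (decimal)
236 (decimal) = 236 (base 10)


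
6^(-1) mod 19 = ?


Use the extended Euclidean algorithm on (19, 6); each row r = 19*s + 6*t:
r=19, s=1, t=0
r=6, s=0, t=1
q=3: r=1, s=1, t=-3   [19*(1) + 6*(-3) = 1]
q=6: r=0, s=-6, t=19   [19*(-6) + 6*(19) = 0]
GCD = 1 with t = -3, so 6*(-3) ≡ 1 (mod 19)
Inverse = -3 mod 19 = 16
Check: 6 * 16 = 96 ≡ 1 (mod 19)

6^(-1) ≡ 16 (mod 19)


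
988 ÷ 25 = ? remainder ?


988 = 25 * 39 + 13
Check: 975 + 13 = 988

q = 39, r = 13


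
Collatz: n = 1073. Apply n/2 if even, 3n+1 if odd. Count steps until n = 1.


1073 → 3220 → 1610 → 805 → 2416 → 1208 → 604 → 302 → 151 → 454 → 227 → 682 → 341 → 1024 → 512 → 256 → 128 → 64 → 32 → 16 → 8 → 4 → 2 → 1
Total steps = 23

23 steps


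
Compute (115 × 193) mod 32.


115 × 193 = 22195
22195 mod 32 = 19


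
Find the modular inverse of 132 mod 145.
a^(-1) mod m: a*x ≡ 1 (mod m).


Use the extended Euclidean algorithm on (145, 132); each row r = 145*s + 132*t:
r=145, s=1, t=0
r=132, s=0, t=1
q=1: r=13, s=1, t=-1   [145*(1) + 132*(-1) = 13]
q=10: r=2, s=-10, t=11   [145*(-10) + 132*(11) = 2]
q=6: r=1, s=61, t=-67   [145*(61) + 132*(-67) = 1]
q=2: r=0, s=-132, t=145   [145*(-132) + 132*(145) = 0]
GCD = 1 with t = -67, so 132*(-67) ≡ 1 (mod 145)
Inverse = -67 mod 145 = 78
Check: 132 * 78 = 10296 ≡ 1 (mod 145)

132^(-1) ≡ 78 (mod 145)


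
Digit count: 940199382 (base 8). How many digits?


940199382 in base 8 = 7002446726
Number of digits = 10

10 digits (base 8)


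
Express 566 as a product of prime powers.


566 / 2 = 283
283 / 283 = 1
566 = 2 × 283


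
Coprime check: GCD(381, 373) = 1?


Euclidean algorithm:
381 = 1 * 373 + 8
373 = 46 * 8 + 5
8 = 1 * 5 + 3
5 = 1 * 3 + 2
3 = 1 * 2 + 1
2 = 2 * 1 + 0
GCD(381, 373) = 1

Yes, coprime (GCD = 1)


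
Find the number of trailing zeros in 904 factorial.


floor(904/5) = 180
floor(904/25) = 36
floor(904/125) = 7
floor(904/625) = 1
Total = 224

224 trailing zeros


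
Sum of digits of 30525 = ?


3 + 0 + 5 + 2 + 5 = 15


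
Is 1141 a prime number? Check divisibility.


1141 / 7 = 163 (exact division)
1141 is NOT prime.

No, 1141 is not prime


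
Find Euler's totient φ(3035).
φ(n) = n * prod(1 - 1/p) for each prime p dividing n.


3035 = 5 × 607
Prime factors: 5, 607
φ(3035) = 3035 × (1-1/5) × (1-1/607)
= 3035 × 4/5 × 606/607 = 2424

φ(3035) = 2424


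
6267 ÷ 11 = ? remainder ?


6267 = 11 * 569 + 8
Check: 6259 + 8 = 6267

q = 569, r = 8


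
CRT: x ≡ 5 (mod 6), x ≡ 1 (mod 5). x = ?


M = 6*5 = 30
M1 = M/6 = 5, M2 = M/5 = 6
M1^(-1) mod 6 = 5, M2^(-1) mod 5 = 1
x = 5*5*5 + 1*6*1 = 131
131 mod 30 = 11
Check: 11 mod 6 = 5 ✓, 11 mod 5 = 1 ✓

x ≡ 11 (mod 30)


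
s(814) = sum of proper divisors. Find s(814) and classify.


Proper divisors: 1, 2, 11, 22, 37, 74, 407
Sum = 1 + 2 + 11 + 22 + 37 + 74 + 407 = 554
554 < 814 → deficient

s(814) = 554 (deficient)


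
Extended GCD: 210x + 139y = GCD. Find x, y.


Tabular extended Euclidean (each row: r = 210*s + 139*t):
r=210, s=1, t=0
r=139, s=0, t=1
q=1: r=71, s=1, t=-1   [210*(1) + 139*(-1) = 71]
q=1: r=68, s=-1, t=2   [210*(-1) + 139*(2) = 68]
q=1: r=3, s=2, t=-3   [210*(2) + 139*(-3) = 3]
q=22: r=2, s=-45, t=68   [210*(-45) + 139*(68) = 2]
q=1: r=1, s=47, t=-71   [210*(47) + 139*(-71) = 1]
q=2: r=0, s=-139, t=210   [210*(-139) + 139*(210) = 0]
GCD = 1; from the row with r=1: x=47, y=-71
Check: 210*(47) + 139*(-71) = 9870 - 9869 = 1

GCD = 1, x = 47, y = -71


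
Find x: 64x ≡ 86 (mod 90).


GCD(64, 90) = 2 divides 86
Divide: 32x ≡ 43 (mod 45)
x ≡ 14 (mod 45)


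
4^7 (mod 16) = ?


4^1 mod 16 = 4
4^2 mod 16 = 0
4^3 mod 16 = 0
4^4 mod 16 = 0
4^5 mod 16 = 0
4^6 mod 16 = 0
4^7 mod 16 = 0


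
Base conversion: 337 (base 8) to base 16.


337 (base 8) = 223 (decimal)
223 (decimal) = DF (base 16)


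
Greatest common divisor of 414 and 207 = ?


414 = 2 * 207 + 0
GCD = 207


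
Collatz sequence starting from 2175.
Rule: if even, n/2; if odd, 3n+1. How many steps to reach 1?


2175 → 6526 → 3263 → 9790 → 4895 → 14686 → 7343 → 22030 → 11015 → 33046 → 16523 → 49570 → 24785 → 74356 → 37178 → 18589 → 55768 → 27884 → 13942 → 6971 → 20914 → 10457 → 31372 → 15686 → 7843 → 23530 → 11765 → 35296 → 17648 → 8824 → 4412 → 2206 → 1103 → 3310 → 1655 → 4966 → 2483 → 7450 → 3725 → 11176 → 5588 → 2794 → 1397 → 4192 → 2096 → 1048 → 524 → 262 → 131 → 394 → 197 → 592 → 296 → 148 → 74 → 37 → 112 → 56 → 28 → 14 → 7 → 22 → 11 → 34 → 17 → 52 → 26 → 13 → 40 → 20 → 10 → 5 → 16 → 8 → 4 → 2 → 1
Total steps = 76

76 steps


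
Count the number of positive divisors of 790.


790 = 2^1 × 5^1 × 79^1
d(790) = (1+1) × (1+1) × (1+1) = 8

8 divisors


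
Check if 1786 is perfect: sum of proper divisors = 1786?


Proper divisors of 1786: 1, 2, 19, 38, 47, 94, 893
Sum = 1 + 2 + 19 + 38 + 47 + 94 + 893 = 1094

No, 1786 is not perfect (1094 ≠ 1786)


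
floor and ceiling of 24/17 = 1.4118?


24/17 = 1.4118
floor = 1
ceil = 2

floor = 1, ceil = 2


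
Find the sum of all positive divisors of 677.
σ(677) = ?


Divisors of 677: 1, 677
Sum = 1 + 677 = 678

σ(677) = 678


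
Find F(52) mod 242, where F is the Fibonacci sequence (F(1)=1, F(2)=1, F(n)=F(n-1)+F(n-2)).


F(k) mod 242 for k=1..52:
1, 1, 2, 3, 5, 8, 13, 21, 34, 55, 89, 144, 233, 135, 126, 19, 145, 164, 67, 231, 56, 45, 101, 146, 5, 151, 156, 65, 221, 44, 23, 67, 90, 157, 5, 162, 167, 87, 12, 99, 111, 210, 79, 47, 126, 173, 57, 230, 45, 33, 78, 111
F(52) mod 242 = 111


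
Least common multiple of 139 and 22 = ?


GCD(139, 22) = 1
LCM = 139*22/1 = 3058/1 = 3058

LCM = 3058


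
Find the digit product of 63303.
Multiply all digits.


6 × 3 × 3 × 0 × 3 = 0


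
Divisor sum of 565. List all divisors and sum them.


Divisors of 565: 1, 5, 113, 565
Sum = 1 + 5 + 113 + 565 = 684

σ(565) = 684


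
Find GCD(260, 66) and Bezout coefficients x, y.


Tabular extended Euclidean (each row: r = 260*s + 66*t):
r=260, s=1, t=0
r=66, s=0, t=1
q=3: r=62, s=1, t=-3   [260*(1) + 66*(-3) = 62]
q=1: r=4, s=-1, t=4   [260*(-1) + 66*(4) = 4]
q=15: r=2, s=16, t=-63   [260*(16) + 66*(-63) = 2]
q=2: r=0, s=-33, t=130   [260*(-33) + 66*(130) = 0]
GCD = 2; from the row with r=2: x=16, y=-63
Check: 260*(16) + 66*(-63) = 4160 - 4158 = 2

GCD = 2, x = 16, y = -63


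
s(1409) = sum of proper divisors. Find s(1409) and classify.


Proper divisors: 1
Sum = 1 = 1
1 < 1409 → deficient

s(1409) = 1 (deficient)


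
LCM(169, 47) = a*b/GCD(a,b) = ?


GCD(169, 47) = 1
LCM = 169*47/1 = 7943/1 = 7943

LCM = 7943


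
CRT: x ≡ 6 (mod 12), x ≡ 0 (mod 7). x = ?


M = 12*7 = 84
M1 = M/12 = 7, M2 = M/7 = 12
M1^(-1) mod 12 = 7, M2^(-1) mod 7 = 3
x = 6*7*7 + 0*12*3 = 294
294 mod 84 = 42
Check: 42 mod 12 = 6 ✓, 42 mod 7 = 0 ✓

x ≡ 42 (mod 84)


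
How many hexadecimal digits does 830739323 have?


830739323 in base 16 = 3184137B
Number of digits = 8

8 digits (base 16)


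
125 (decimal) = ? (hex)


125 (base 10) = 125 (decimal)
125 (decimal) = 7D (base 16)


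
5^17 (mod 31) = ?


5^1 mod 31 = 5
5^2 mod 31 = 25
5^3 mod 31 = 1
5^4 mod 31 = 5
5^5 mod 31 = 25
5^6 mod 31 = 1
5^7 mod 31 = 5
5^8 mod 31 = 25
5^9 mod 31 = 1
5^10 mod 31 = 5
5^11 mod 31 = 25
5^12 mod 31 = 1
5^13 mod 31 = 5
5^14 mod 31 = 25
5^15 mod 31 = 1
5^16 mod 31 = 5
5^17 mod 31 = 25


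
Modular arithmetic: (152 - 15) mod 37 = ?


152 - 15 = 137
137 mod 37 = 26


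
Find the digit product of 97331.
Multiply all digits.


9 × 7 × 3 × 3 × 1 = 567


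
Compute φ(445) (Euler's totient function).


445 = 5 × 89
Prime factors: 5, 89
φ(445) = 445 × (1-1/5) × (1-1/89)
= 445 × 4/5 × 88/89 = 352

φ(445) = 352


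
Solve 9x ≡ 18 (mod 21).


GCD(9, 21) = 3 divides 18
Divide: 3x ≡ 6 (mod 7)
x ≡ 2 (mod 7)


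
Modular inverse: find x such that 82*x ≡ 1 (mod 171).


Use the extended Euclidean algorithm on (171, 82); each row r = 171*s + 82*t:
r=171, s=1, t=0
r=82, s=0, t=1
q=2: r=7, s=1, t=-2   [171*(1) + 82*(-2) = 7]
q=11: r=5, s=-11, t=23   [171*(-11) + 82*(23) = 5]
q=1: r=2, s=12, t=-25   [171*(12) + 82*(-25) = 2]
q=2: r=1, s=-35, t=73   [171*(-35) + 82*(73) = 1]
q=2: r=0, s=82, t=-171   [171*(82) + 82*(-171) = 0]
GCD = 1 with t = 73, so 82*(73) ≡ 1 (mod 171)
Inverse = 73 mod 171 = 73
Check: 82 * 73 = 5986 ≡ 1 (mod 171)

82^(-1) ≡ 73 (mod 171)


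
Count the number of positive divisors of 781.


781 = 11^1 × 71^1
d(781) = (1+1) × (1+1) = 4

4 divisors


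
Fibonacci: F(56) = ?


Sequence: 1, 1, 2, 3, 5, 8, 13, 21, 34, 55, 89, 144, 233, 377, 610, 987, 1597, 2584, 4181, 6765, 10946, 17711, 28657, 46368, 75025, 121393, 196418, 317811, 514229, 832040, 1346269, 2178309, 3524578, 5702887, 9227465, 14930352, 24157817, 39088169, 63245986, 102334155, 165580141, 267914296, 433494437, 701408733, 1134903170, 1836311903, 2971215073, 4807526976, 7778742049, 12586269025, 20365011074, 32951280099, 53316291173, 86267571272, 139583862445, 225851433717
F(56) = 225851433717


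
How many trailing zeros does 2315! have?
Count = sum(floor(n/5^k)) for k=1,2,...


floor(2315/5) = 463
floor(2315/25) = 92
floor(2315/125) = 18
floor(2315/625) = 3
Total = 576

576 trailing zeros


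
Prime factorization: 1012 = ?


1012 / 2 = 506
506 / 2 = 253
253 / 11 = 23
23 / 23 = 1
1012 = 2^2 × 11 × 23


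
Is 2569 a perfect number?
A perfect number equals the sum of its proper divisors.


Proper divisors of 2569: 1, 7, 367
Sum = 1 + 7 + 367 = 375

No, 2569 is not perfect (375 ≠ 2569)


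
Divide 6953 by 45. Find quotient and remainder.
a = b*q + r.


6953 = 45 * 154 + 23
Check: 6930 + 23 = 6953

q = 154, r = 23


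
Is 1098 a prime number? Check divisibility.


1098 / 2 = 549 (exact division)
1098 is NOT prime.

No, 1098 is not prime


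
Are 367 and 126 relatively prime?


Euclidean algorithm:
367 = 2 * 126 + 115
126 = 1 * 115 + 11
115 = 10 * 11 + 5
11 = 2 * 5 + 1
5 = 5 * 1 + 0
GCD(367, 126) = 1

Yes, coprime (GCD = 1)


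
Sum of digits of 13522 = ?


1 + 3 + 5 + 2 + 2 = 13


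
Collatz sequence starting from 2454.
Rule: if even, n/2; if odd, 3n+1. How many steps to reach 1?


2454 → 1227 → 3682 → 1841 → 5524 → 2762 → 1381 → 4144 → 2072 → 1036 → 518 → 259 → 778 → 389 → 1168 → 584 → 292 → 146 → 73 → 220 → 110 → 55 → 166 → 83 → 250 → 125 → 376 → 188 → 94 → 47 → 142 → 71 → 214 → 107 → 322 → 161 → 484 → 242 → 121 → 364 → 182 → 91 → 274 → 137 → 412 → 206 → 103 → 310 → 155 → 466 → 233 → 700 → 350 → 175 → 526 → 263 → 790 → 395 → 1186 → 593 → 1780 → 890 → 445 → 1336 → 668 → 334 → 167 → 502 → 251 → 754 → 377 → 1132 → 566 → 283 → 850 → 425 → 1276 → 638 → 319 → 958 → 479 → 1438 → 719 → 2158 → 1079 → 3238 → 1619 → 4858 → 2429 → 7288 → 3644 → 1822 → 911 → 2734 → 1367 → 4102 → 2051 → 6154 → 3077 → 9232 → 4616 → 2308 → 1154 → 577 → 1732 → 866 → 433 → 1300 → 650 → 325 → 976 → 488 → 244 → 122 → 61 → 184 → 92 → 46 → 23 → 70 → 35 → 106 → 53 → 160 → 80 → 40 → 20 → 10 → 5 → 16 → 8 → 4 → 2 → 1
Total steps = 133

133 steps


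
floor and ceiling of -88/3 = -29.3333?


-88/3 = -29.3333
floor = -30
ceil = -29

floor = -30, ceil = -29


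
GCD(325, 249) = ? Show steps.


325 = 1 * 249 + 76
249 = 3 * 76 + 21
76 = 3 * 21 + 13
21 = 1 * 13 + 8
13 = 1 * 8 + 5
8 = 1 * 5 + 3
5 = 1 * 3 + 2
3 = 1 * 2 + 1
2 = 2 * 1 + 0
GCD = 1


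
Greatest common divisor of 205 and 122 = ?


205 = 1 * 122 + 83
122 = 1 * 83 + 39
83 = 2 * 39 + 5
39 = 7 * 5 + 4
5 = 1 * 4 + 1
4 = 4 * 1 + 0
GCD = 1


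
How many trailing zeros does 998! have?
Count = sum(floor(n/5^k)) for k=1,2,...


floor(998/5) = 199
floor(998/25) = 39
floor(998/125) = 7
floor(998/625) = 1
Total = 246

246 trailing zeros


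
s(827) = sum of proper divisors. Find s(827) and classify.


Proper divisors: 1
Sum = 1 = 1
1 < 827 → deficient

s(827) = 1 (deficient)


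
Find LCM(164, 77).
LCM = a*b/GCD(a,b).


GCD(164, 77) = 1
LCM = 164*77/1 = 12628/1 = 12628

LCM = 12628


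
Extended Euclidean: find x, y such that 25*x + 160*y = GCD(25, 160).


Tabular extended Euclidean (each row: r = 25*s + 160*t):
r=25, s=1, t=0
r=160, s=0, t=1
q=0: r=25, s=1, t=0   [25*(1) + 160*(0) = 25]
q=6: r=10, s=-6, t=1   [25*(-6) + 160*(1) = 10]
q=2: r=5, s=13, t=-2   [25*(13) + 160*(-2) = 5]
q=2: r=0, s=-32, t=5   [25*(-32) + 160*(5) = 0]
GCD = 5; from the row with r=5: x=13, y=-2
Check: 25*(13) + 160*(-2) = 325 - 320 = 5

GCD = 5, x = 13, y = -2


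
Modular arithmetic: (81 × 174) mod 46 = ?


81 × 174 = 14094
14094 mod 46 = 18


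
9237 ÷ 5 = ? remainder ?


9237 = 5 * 1847 + 2
Check: 9235 + 2 = 9237

q = 1847, r = 2


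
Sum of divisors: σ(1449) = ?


Divisors of 1449: 1, 3, 7, 9, 21, 23, 63, 69, 161, 207, 483, 1449
Sum = 1 + 3 + 7 + 9 + 21 + 23 + 63 + 69 + 161 + 207 + 483 + 1449 = 2496

σ(1449) = 2496


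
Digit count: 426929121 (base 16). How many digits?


426929121 in base 16 = 19726BE1
Number of digits = 8

8 digits (base 16)


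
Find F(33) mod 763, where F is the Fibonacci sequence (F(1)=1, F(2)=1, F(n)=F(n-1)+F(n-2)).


F(k) mod 763 for k=1..33:
1, 1, 2, 3, 5, 8, 13, 21, 34, 55, 89, 144, 233, 377, 610, 224, 71, 295, 366, 661, 264, 162, 426, 588, 251, 76, 327, 403, 730, 370, 337, 707, 281
F(33) mod 763 = 281


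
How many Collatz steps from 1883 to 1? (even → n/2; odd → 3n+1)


1883 → 5650 → 2825 → 8476 → 4238 → 2119 → 6358 → 3179 → 9538 → 4769 → 14308 → 7154 → 3577 → 10732 → 5366 → 2683 → 8050 → 4025 → 12076 → 6038 → 3019 → 9058 → 4529 → 13588 → 6794 → 3397 → 10192 → 5096 → 2548 → 1274 → 637 → 1912 → 956 → 478 → 239 → 718 → 359 → 1078 → 539 → 1618 → 809 → 2428 → 1214 → 607 → 1822 → 911 → 2734 → 1367 → 4102 → 2051 → 6154 → 3077 → 9232 → 4616 → 2308 → 1154 → 577 → 1732 → 866 → 433 → 1300 → 650 → 325 → 976 → 488 → 244 → 122 → 61 → 184 → 92 → 46 → 23 → 70 → 35 → 106 → 53 → 160 → 80 → 40 → 20 → 10 → 5 → 16 → 8 → 4 → 2 → 1
Total steps = 86

86 steps


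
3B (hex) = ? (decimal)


3B (base 16) = 59 (decimal)
59 (decimal) = 59 (base 10)


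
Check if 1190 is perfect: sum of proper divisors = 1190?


Proper divisors of 1190: 1, 2, 5, 7, 10, 14, 17, 34, 35, 70, 85, 119, 170, 238, 595
Sum = 1 + 2 + 5 + 7 + 10 + 14 + 17 + 34 + 35 + 70 + 85 + 119 + 170 + 238 + 595 = 1402

No, 1190 is not perfect (1402 ≠ 1190)


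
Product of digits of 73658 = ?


7 × 3 × 6 × 5 × 8 = 5040


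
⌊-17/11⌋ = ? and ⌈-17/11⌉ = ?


-17/11 = -1.5455
floor = -2
ceil = -1

floor = -2, ceil = -1


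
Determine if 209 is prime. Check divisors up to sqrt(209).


209 / 11 = 19 (exact division)
209 is NOT prime.

No, 209 is not prime


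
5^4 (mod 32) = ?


5^1 mod 32 = 5
5^2 mod 32 = 25
5^3 mod 32 = 29
5^4 mod 32 = 17


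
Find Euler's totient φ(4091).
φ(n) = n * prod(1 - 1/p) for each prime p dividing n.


4091 = 4091
Prime factors: 4091
φ(4091) = 4091 × (1-1/4091)
= 4091 × 4090/4091 = 4090

φ(4091) = 4090


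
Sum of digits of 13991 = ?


1 + 3 + 9 + 9 + 1 = 23


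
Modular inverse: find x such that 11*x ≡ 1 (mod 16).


Use the extended Euclidean algorithm on (16, 11); each row r = 16*s + 11*t:
r=16, s=1, t=0
r=11, s=0, t=1
q=1: r=5, s=1, t=-1   [16*(1) + 11*(-1) = 5]
q=2: r=1, s=-2, t=3   [16*(-2) + 11*(3) = 1]
q=5: r=0, s=11, t=-16   [16*(11) + 11*(-16) = 0]
GCD = 1 with t = 3, so 11*(3) ≡ 1 (mod 16)
Inverse = 3 mod 16 = 3
Check: 11 * 3 = 33 ≡ 1 (mod 16)

11^(-1) ≡ 3 (mod 16)


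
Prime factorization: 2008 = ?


2008 / 2 = 1004
1004 / 2 = 502
502 / 2 = 251
251 / 251 = 1
2008 = 2^3 × 251


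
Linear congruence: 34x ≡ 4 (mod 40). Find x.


GCD(34, 40) = 2 divides 4
Divide: 17x ≡ 2 (mod 20)
x ≡ 6 (mod 20)


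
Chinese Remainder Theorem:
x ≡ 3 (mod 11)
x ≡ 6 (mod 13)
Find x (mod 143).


M = 11*13 = 143
M1 = M/11 = 13, M2 = M/13 = 11
M1^(-1) mod 11 = 6, M2^(-1) mod 13 = 6
x = 3*13*6 + 6*11*6 = 630
630 mod 143 = 58
Check: 58 mod 11 = 3 ✓, 58 mod 13 = 6 ✓

x ≡ 58 (mod 143)


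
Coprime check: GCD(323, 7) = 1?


Euclidean algorithm:
323 = 46 * 7 + 1
7 = 7 * 1 + 0
GCD(323, 7) = 1

Yes, coprime (GCD = 1)


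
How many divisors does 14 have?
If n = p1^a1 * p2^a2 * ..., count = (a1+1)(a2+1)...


14 = 2^1 × 7^1
d(14) = (1+1) × (1+1) = 4

4 divisors


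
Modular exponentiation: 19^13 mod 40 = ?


19^1 mod 40 = 19
19^2 mod 40 = 1
19^3 mod 40 = 19
19^4 mod 40 = 1
19^5 mod 40 = 19
19^6 mod 40 = 1
19^7 mod 40 = 19
19^8 mod 40 = 1
19^9 mod 40 = 19
19^10 mod 40 = 1
19^11 mod 40 = 19
19^12 mod 40 = 1
19^13 mod 40 = 19


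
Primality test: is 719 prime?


Check divisors up to sqrt(719) = 26.8142
No divisors found.
719 is prime.

Yes, 719 is prime


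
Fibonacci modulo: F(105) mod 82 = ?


F(k) mod 82 for k=1..105:
1, 1, 2, 3, 5, 8, 13, 21, 34, 55, 7, 62, 69, 49, 36, 3, 39, 42, 81, 41, 40, 81, 39, 38, 77, 33, 28, 61, 7, 68, 75, 61, 54, 33, 5, 38, 43, 81, 42, 41, 1, 42, 43, 3, 46, 49, 13, 62, 75, 55, 48, 21, 69, 8, 77, 3, 80, 1, 81, 0, 81, 81, 80, 79, 77, 74, 69, 61, 48, 27, 75, 20, 13, 33, 46, 79, 43, 40, 1, 41, 42, 1, 43, 44, 5, 49, 54, 21, 75, 14, 7, 21, 28, 49, 77, 44, 39, 1, 40, 41, 81, 40, 39, 79, 36
F(105) mod 82 = 36


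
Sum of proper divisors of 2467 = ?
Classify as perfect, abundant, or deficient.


Proper divisors: 1
Sum = 1 = 1
1 < 2467 → deficient

s(2467) = 1 (deficient)


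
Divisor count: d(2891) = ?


2891 = 7^2 × 59^1
d(2891) = (2+1) × (1+1) = 6

6 divisors


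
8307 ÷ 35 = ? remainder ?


8307 = 35 * 237 + 12
Check: 8295 + 12 = 8307

q = 237, r = 12


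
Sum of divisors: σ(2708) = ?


Divisors of 2708: 1, 2, 4, 677, 1354, 2708
Sum = 1 + 2 + 4 + 677 + 1354 + 2708 = 4746

σ(2708) = 4746


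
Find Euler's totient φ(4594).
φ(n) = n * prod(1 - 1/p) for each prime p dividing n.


4594 = 2 × 2297
Prime factors: 2, 2297
φ(4594) = 4594 × (1-1/2) × (1-1/2297)
= 4594 × 1/2 × 2296/2297 = 2296

φ(4594) = 2296


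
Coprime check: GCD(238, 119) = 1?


Euclidean algorithm:
238 = 2 * 119 + 0
GCD(238, 119) = 119

No, not coprime (GCD = 119)


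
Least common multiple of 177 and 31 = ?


GCD(177, 31) = 1
LCM = 177*31/1 = 5487/1 = 5487

LCM = 5487


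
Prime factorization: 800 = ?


800 / 2 = 400
400 / 2 = 200
200 / 2 = 100
100 / 2 = 50
50 / 2 = 25
25 / 5 = 5
5 / 5 = 1
800 = 2^5 × 5^2


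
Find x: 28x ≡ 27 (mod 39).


GCD(28, 39) = 1, unique solution
a^(-1) mod 39 = 7
x = 7 * 27 mod 39 = 33

x ≡ 33 (mod 39)


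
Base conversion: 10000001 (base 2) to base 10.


10000001 (base 2) = 129 (decimal)
129 (decimal) = 129 (base 10)


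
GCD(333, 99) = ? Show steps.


333 = 3 * 99 + 36
99 = 2 * 36 + 27
36 = 1 * 27 + 9
27 = 3 * 9 + 0
GCD = 9


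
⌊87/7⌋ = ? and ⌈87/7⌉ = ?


87/7 = 12.4286
floor = 12
ceil = 13

floor = 12, ceil = 13


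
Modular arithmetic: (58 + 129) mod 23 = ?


58 + 129 = 187
187 mod 23 = 3


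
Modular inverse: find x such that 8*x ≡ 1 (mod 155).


Use the extended Euclidean algorithm on (155, 8); each row r = 155*s + 8*t:
r=155, s=1, t=0
r=8, s=0, t=1
q=19: r=3, s=1, t=-19   [155*(1) + 8*(-19) = 3]
q=2: r=2, s=-2, t=39   [155*(-2) + 8*(39) = 2]
q=1: r=1, s=3, t=-58   [155*(3) + 8*(-58) = 1]
q=2: r=0, s=-8, t=155   [155*(-8) + 8*(155) = 0]
GCD = 1 with t = -58, so 8*(-58) ≡ 1 (mod 155)
Inverse = -58 mod 155 = 97
Check: 8 * 97 = 776 ≡ 1 (mod 155)

8^(-1) ≡ 97 (mod 155)


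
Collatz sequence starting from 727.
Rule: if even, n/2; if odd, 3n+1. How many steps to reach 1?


727 → 2182 → 1091 → 3274 → 1637 → 4912 → 2456 → 1228 → 614 → 307 → 922 → 461 → 1384 → 692 → 346 → 173 → 520 → 260 → 130 → 65 → 196 → 98 → 49 → 148 → 74 → 37 → 112 → 56 → 28 → 14 → 7 → 22 → 11 → 34 → 17 → 52 → 26 → 13 → 40 → 20 → 10 → 5 → 16 → 8 → 4 → 2 → 1
Total steps = 46

46 steps


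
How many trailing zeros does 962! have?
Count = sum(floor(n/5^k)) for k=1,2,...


floor(962/5) = 192
floor(962/25) = 38
floor(962/125) = 7
floor(962/625) = 1
Total = 238

238 trailing zeros


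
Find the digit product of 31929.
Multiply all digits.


3 × 1 × 9 × 2 × 9 = 486


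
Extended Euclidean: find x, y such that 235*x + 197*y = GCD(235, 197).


Tabular extended Euclidean (each row: r = 235*s + 197*t):
r=235, s=1, t=0
r=197, s=0, t=1
q=1: r=38, s=1, t=-1   [235*(1) + 197*(-1) = 38]
q=5: r=7, s=-5, t=6   [235*(-5) + 197*(6) = 7]
q=5: r=3, s=26, t=-31   [235*(26) + 197*(-31) = 3]
q=2: r=1, s=-57, t=68   [235*(-57) + 197*(68) = 1]
q=3: r=0, s=197, t=-235   [235*(197) + 197*(-235) = 0]
GCD = 1; from the row with r=1: x=-57, y=68
Check: 235*(-57) + 197*(68) = -13395 + 13396 = 1

GCD = 1, x = -57, y = 68


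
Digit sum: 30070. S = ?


3 + 0 + 0 + 7 + 0 = 10


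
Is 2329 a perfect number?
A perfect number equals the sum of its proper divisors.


Proper divisors of 2329: 1, 17, 137
Sum = 1 + 17 + 137 = 155

No, 2329 is not perfect (155 ≠ 2329)


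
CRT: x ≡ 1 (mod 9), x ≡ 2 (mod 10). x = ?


M = 9*10 = 90
M1 = M/9 = 10, M2 = M/10 = 9
M1^(-1) mod 9 = 1, M2^(-1) mod 10 = 9
x = 1*10*1 + 2*9*9 = 172
172 mod 90 = 82
Check: 82 mod 9 = 1 ✓, 82 mod 10 = 2 ✓

x ≡ 82 (mod 90)


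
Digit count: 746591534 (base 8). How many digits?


746591534 in base 8 = 5440012456
Number of digits = 10

10 digits (base 8)


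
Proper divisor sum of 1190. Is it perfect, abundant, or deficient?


Proper divisors: 1, 2, 5, 7, 10, 14, 17, 34, 35, 70, 85, 119, 170, 238, 595
Sum = 1 + 2 + 5 + 7 + 10 + 14 + 17 + 34 + 35 + 70 + 85 + 119 + 170 + 238 + 595 = 1402
1402 > 1190 → abundant

s(1190) = 1402 (abundant)
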